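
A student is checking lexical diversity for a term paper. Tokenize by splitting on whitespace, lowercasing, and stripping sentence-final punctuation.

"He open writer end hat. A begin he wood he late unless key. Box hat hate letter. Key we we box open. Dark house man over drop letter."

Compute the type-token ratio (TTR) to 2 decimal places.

N = 28 tokens, V = 20 types.
TTR = V / N = 20 / 28 = 0.71

0.71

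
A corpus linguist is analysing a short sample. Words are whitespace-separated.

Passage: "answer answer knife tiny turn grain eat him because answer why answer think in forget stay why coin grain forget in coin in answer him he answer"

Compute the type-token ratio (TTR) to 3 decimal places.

0.556

N = 27 tokens, V = 15 types.
TTR = V / N = 15 / 27 = 0.556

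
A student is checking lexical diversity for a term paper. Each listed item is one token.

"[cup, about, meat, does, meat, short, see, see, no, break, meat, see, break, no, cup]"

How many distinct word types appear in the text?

Distinct types: {about, break, cup, does, meat, no, see, short}
V = 8

8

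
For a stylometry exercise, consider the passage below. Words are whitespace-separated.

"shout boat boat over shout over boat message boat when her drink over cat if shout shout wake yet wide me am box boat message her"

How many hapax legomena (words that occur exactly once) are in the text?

Frequencies: boat:5, shout:4, over:3, message:2, her:2, when:1, drink:1, cat:1, if:1, wake:1, yet:1, wide:1, me:1, am:1, box:1
Hapax (freq=1): am, box, cat, drink, if, me, wake, when, wide, yet

10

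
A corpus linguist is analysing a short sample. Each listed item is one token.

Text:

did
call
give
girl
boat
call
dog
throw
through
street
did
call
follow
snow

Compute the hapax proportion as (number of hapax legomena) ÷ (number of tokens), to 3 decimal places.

0.643

Frequencies: call:3, did:2, give:1, girl:1, boat:1, dog:1, throw:1, through:1, street:1, follow:1, snow:1
Hapax count = 9; token count = 14.
Ratio = 9 / 14 = 0.643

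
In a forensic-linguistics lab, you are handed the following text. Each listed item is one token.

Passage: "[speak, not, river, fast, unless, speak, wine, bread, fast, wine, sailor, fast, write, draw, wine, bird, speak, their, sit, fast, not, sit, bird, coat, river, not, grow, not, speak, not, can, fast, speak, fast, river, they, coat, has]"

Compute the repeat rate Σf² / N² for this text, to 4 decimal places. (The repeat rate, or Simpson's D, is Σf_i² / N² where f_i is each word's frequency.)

0.0873

Frequencies: fast:6, speak:5, not:5, river:3, wine:3, bird:2, sit:2, coat:2, unless:1, bread:1, sailor:1, write:1, draw:1, their:1, grow:1, can:1, they:1, has:1
Σf² = 126; N² = 1444
Repeat rate = 126 / 1444 = 0.0873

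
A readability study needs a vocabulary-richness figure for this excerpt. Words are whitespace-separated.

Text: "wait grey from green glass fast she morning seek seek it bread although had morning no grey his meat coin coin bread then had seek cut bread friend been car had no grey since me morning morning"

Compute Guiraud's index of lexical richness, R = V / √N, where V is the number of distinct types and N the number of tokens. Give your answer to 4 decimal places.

N = 37, V = 24.
√N = 6.082763
R = 24 / 6.082763 = 3.9456

3.9456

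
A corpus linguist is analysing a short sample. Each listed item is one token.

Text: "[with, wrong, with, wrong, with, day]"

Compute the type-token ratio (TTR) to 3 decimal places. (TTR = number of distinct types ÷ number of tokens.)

0.500

N = 6 tokens, V = 3 types.
TTR = V / N = 3 / 6 = 0.500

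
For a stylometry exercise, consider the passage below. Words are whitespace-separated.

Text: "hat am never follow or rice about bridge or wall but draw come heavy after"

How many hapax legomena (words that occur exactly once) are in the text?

13

Frequencies: or:2, hat:1, am:1, never:1, follow:1, rice:1, about:1, bridge:1, wall:1, but:1, draw:1, come:1, heavy:1, after:1
Hapax (freq=1): about, after, am, bridge, but, come, draw, follow, hat, heavy, never, rice, wall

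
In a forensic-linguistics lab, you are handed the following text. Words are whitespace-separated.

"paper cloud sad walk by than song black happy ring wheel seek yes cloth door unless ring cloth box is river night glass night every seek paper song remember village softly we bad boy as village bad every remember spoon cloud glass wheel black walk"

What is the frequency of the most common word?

2

Frequencies: paper:2, cloud:2, walk:2, song:2, black:2, ring:2, wheel:2, seek:2, cloth:2, night:2, glass:2, every:2, remember:2, village:2, bad:2, sad:1, by:1, than:1, happy:1, yes:1, … (10 more, each freq 1)
Most common: 'paper' with frequency 2.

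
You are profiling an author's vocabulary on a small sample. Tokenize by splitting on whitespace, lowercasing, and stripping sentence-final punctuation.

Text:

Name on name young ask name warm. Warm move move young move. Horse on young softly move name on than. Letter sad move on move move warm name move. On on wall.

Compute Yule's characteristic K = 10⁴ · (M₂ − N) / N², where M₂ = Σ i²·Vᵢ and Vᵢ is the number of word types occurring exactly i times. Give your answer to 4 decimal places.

Frequencies: move:8, on:6, name:5, young:3, warm:3, ask:1, horse:1, softly:1, than:1, letter:1, sad:1, wall:1
N = 32. Frequency spectrum: V_1=7, V_3=2, V_5=1, V_6=1, V_8=1
M₂ = 1²·7 + 3²·2 + 5²·1 + 6²·1 + 8²·1 = 150
K = 10000 × (150 − 32) / 32² = 1152.3438

1152.3438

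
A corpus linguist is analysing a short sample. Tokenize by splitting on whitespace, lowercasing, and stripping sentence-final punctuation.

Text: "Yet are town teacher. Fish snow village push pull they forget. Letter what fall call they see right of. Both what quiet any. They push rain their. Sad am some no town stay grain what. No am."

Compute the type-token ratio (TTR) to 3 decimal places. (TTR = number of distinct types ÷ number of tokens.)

0.784

N = 37 tokens, V = 29 types.
TTR = V / N = 29 / 37 = 0.784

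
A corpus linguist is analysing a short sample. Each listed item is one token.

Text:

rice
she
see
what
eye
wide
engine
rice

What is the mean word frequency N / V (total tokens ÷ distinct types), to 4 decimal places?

N = 8 tokens, V = 7 types.
Mean frequency = N / V = 8 / 7 = 1.1429

1.1429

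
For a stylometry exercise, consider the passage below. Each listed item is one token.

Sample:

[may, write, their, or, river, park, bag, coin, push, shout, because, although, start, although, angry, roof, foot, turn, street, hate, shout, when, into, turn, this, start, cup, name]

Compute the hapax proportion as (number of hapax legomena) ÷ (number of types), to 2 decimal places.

0.83

Frequencies: shout:2, although:2, start:2, turn:2, may:1, write:1, their:1, or:1, river:1, park:1, bag:1, coin:1, push:1, because:1, angry:1, roof:1, foot:1, street:1, hate:1, when:1, … (4 more, each freq 1)
Hapax count = 20; type count = 24.
Ratio = 20 / 24 = 0.83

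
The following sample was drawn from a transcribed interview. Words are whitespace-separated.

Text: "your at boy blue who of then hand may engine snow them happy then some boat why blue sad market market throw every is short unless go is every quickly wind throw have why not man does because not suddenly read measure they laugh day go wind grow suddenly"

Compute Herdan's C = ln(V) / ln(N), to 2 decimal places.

N = 49, V = 38.
ln(V) = 3.637586, ln(N) = 3.891820
C = 3.637586 / 3.891820 = 0.93

0.93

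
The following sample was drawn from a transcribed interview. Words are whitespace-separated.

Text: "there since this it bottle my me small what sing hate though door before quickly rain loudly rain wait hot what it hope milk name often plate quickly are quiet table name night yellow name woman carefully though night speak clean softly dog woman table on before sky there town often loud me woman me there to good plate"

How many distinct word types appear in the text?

41

Distinct types: {are, before, bottle, carefully, clean, dog, door, good, hate, hope, hot, it, loud, loudly, me, milk, my, name, night, often, on, plate, quickly, quiet, rain, since, sing, sky, small, softly, speak, table, there, this, though, to, town, wait, what, woman, yellow}
V = 41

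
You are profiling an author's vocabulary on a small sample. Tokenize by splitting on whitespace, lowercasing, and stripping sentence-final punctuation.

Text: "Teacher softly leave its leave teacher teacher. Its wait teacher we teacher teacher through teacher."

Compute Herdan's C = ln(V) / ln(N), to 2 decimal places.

0.72

N = 15, V = 7.
ln(V) = 1.945910, ln(N) = 2.708050
C = 1.945910 / 2.708050 = 0.72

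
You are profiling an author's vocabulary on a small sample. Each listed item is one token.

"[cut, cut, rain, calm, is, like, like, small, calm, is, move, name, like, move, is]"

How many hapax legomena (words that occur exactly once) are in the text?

Frequencies: is:3, like:3, cut:2, calm:2, move:2, rain:1, small:1, name:1
Hapax (freq=1): name, rain, small

3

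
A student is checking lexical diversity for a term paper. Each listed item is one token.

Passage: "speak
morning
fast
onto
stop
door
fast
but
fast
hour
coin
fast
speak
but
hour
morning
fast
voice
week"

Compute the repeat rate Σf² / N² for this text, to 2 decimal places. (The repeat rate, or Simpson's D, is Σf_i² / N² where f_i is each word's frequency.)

Frequencies: fast:5, speak:2, morning:2, but:2, hour:2, onto:1, stop:1, door:1, coin:1, voice:1, week:1
Σf² = 47; N² = 361
Repeat rate = 47 / 361 = 0.13

0.13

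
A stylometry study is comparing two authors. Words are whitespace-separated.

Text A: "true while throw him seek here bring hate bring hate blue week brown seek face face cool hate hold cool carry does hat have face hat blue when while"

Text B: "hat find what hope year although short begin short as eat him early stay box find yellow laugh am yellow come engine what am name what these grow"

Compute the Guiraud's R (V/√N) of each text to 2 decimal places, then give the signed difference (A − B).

-0.63

A: V=19, N=29, R=3.53
B: V=22, N=28, R=4.16
Difference = 3.53 − 4.16 = -0.63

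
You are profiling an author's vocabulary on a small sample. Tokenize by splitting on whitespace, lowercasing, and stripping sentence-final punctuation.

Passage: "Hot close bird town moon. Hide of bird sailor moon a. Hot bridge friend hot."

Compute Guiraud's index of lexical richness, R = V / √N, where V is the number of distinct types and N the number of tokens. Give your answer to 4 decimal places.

2.8402

N = 15, V = 11.
√N = 3.872983
R = 11 / 3.872983 = 2.8402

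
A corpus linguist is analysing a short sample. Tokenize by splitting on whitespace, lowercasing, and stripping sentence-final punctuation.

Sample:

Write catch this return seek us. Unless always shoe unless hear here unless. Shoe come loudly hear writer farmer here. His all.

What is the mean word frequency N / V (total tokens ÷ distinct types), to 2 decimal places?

1.29

N = 22 tokens, V = 17 types.
Mean frequency = N / V = 22 / 17 = 1.29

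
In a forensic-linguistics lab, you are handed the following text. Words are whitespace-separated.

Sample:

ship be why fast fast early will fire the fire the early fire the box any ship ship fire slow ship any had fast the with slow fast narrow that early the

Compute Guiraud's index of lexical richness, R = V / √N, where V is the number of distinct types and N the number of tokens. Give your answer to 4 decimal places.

2.6517

N = 32, V = 15.
√N = 5.656854
R = 15 / 5.656854 = 2.6517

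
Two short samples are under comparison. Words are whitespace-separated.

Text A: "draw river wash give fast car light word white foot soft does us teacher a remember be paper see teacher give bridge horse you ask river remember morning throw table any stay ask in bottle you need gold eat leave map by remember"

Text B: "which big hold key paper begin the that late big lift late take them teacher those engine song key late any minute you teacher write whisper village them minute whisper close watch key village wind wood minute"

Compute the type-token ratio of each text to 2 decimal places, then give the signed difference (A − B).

0.14

TTR(A) = 36/43 = 0.84
TTR(B) = 26/37 = 0.70
Difference = 0.84 − 0.70 = 0.14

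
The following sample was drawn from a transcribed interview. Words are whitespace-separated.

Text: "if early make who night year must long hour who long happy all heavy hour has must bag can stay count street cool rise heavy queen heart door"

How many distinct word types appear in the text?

Distinct types: {all, bag, can, cool, count, door, early, happy, has, heart, heavy, hour, if, long, make, must, night, queen, rise, stay, street, who, year}
V = 23

23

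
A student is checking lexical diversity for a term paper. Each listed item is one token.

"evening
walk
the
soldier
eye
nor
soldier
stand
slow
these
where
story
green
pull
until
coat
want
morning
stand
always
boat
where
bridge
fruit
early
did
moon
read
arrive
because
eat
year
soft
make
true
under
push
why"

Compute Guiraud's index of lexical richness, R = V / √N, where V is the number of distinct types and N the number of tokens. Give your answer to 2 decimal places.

5.68

N = 38, V = 35.
√N = 6.164414
R = 35 / 6.164414 = 5.68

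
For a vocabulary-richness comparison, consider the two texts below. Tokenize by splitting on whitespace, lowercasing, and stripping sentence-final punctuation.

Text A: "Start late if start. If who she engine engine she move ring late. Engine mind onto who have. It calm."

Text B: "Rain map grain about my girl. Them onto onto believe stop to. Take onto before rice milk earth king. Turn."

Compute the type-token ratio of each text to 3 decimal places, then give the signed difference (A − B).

TTR(A) = 13/20 = 0.650
TTR(B) = 18/20 = 0.900
Difference = 0.650 − 0.900 = -0.250

-0.250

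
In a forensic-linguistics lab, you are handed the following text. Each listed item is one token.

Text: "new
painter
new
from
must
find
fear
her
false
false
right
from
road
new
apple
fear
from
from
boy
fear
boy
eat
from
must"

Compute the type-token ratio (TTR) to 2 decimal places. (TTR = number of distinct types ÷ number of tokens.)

N = 24 tokens, V = 13 types.
TTR = V / N = 13 / 24 = 0.54

0.54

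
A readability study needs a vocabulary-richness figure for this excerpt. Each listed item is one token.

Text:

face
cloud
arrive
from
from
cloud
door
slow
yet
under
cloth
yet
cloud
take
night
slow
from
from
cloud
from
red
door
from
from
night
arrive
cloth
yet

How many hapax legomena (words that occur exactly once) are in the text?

4

Frequencies: from:7, cloud:4, yet:3, arrive:2, door:2, slow:2, cloth:2, night:2, face:1, under:1, take:1, red:1
Hapax (freq=1): face, red, take, under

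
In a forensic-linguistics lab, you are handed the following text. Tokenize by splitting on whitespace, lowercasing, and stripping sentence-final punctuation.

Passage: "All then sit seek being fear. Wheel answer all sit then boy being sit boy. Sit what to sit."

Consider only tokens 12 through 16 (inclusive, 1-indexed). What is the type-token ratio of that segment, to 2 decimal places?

Segment tokens 12–16: boy, being, sit, boy, sit
Segment N = 5, segment V = 3.
TTR = 3 / 5 = 0.60

0.60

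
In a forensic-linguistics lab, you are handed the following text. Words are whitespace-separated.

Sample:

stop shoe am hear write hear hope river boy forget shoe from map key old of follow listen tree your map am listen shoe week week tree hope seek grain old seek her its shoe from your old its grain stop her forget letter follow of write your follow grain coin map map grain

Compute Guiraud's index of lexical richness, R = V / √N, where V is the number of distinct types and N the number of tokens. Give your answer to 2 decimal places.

N = 54, V = 25.
√N = 7.348469
R = 25 / 7.348469 = 3.40

3.40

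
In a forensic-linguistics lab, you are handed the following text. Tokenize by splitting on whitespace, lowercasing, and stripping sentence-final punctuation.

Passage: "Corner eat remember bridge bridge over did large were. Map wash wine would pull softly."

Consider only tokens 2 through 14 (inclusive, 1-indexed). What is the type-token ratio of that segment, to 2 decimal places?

Segment tokens 2–14: eat, remember, bridge, bridge, over, did, large, were, map, wash, wine, would, pull
Segment N = 13, segment V = 12.
TTR = 12 / 13 = 0.92

0.92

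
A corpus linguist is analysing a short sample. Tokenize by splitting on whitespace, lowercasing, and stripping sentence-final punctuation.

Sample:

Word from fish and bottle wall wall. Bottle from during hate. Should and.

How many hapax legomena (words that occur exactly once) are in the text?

Frequencies: from:2, and:2, bottle:2, wall:2, word:1, fish:1, during:1, hate:1, should:1
Hapax (freq=1): during, fish, hate, should, word

5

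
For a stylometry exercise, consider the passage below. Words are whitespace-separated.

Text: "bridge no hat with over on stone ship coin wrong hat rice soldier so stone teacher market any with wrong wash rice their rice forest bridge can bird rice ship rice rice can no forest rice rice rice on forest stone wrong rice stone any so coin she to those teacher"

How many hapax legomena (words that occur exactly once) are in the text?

9

Frequencies: rice:10, stone:4, wrong:3, forest:3, bridge:2, no:2, hat:2, with:2, on:2, ship:2, coin:2, so:2, teacher:2, any:2, can:2, over:1, soldier:1, market:1, wash:1, their:1, … (4 more, each freq 1)
Hapax (freq=1): bird, market, over, she, soldier, their, those, to, wash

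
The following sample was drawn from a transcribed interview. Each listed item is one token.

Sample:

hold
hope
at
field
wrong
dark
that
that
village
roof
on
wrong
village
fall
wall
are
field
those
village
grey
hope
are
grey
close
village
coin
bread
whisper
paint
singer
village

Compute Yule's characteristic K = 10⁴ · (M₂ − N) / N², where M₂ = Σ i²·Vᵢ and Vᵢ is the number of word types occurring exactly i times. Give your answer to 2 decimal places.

332.99

Frequencies: village:5, hope:2, field:2, wrong:2, that:2, are:2, grey:2, hold:1, at:1, dark:1, roof:1, on:1, fall:1, wall:1, those:1, close:1, coin:1, bread:1, whisper:1, paint:1, … (1 more, each freq 1)
N = 31. Frequency spectrum: V_1=14, V_2=6, V_5=1
M₂ = 1²·14 + 2²·6 + 5²·1 = 63
K = 10000 × (63 − 31) / 31² = 332.99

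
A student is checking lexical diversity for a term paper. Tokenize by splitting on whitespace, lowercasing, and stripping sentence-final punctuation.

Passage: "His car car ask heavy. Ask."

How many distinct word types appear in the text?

4

Distinct types: {ask, car, heavy, his}
V = 4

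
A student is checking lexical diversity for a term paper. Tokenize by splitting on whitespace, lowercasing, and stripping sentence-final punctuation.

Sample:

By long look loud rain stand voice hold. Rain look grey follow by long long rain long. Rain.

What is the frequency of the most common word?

4

Frequencies: long:4, rain:4, by:2, look:2, loud:1, stand:1, voice:1, hold:1, grey:1, follow:1
Most common: 'long' with frequency 4.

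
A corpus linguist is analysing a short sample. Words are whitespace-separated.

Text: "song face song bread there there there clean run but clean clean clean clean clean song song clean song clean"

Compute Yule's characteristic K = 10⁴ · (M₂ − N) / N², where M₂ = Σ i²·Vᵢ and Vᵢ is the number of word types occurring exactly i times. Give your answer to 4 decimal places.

2050.0000

Frequencies: clean:8, song:5, there:3, face:1, bread:1, run:1, but:1
N = 20. Frequency spectrum: V_1=4, V_3=1, V_5=1, V_8=1
M₂ = 1²·4 + 3²·1 + 5²·1 + 8²·1 = 102
K = 10000 × (102 − 20) / 20² = 2050.0000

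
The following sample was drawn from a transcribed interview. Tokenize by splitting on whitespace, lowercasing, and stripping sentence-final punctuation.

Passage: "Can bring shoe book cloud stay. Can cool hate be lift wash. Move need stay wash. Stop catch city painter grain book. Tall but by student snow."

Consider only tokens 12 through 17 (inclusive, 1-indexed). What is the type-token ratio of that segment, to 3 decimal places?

Segment tokens 12–17: wash, move, need, stay, wash, stop
Segment N = 6, segment V = 5.
TTR = 5 / 6 = 0.833

0.833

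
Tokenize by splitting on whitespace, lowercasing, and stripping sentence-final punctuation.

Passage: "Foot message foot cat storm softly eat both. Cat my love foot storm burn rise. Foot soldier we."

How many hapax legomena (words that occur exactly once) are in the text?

10

Frequencies: foot:4, cat:2, storm:2, message:1, softly:1, eat:1, both:1, my:1, love:1, burn:1, rise:1, soldier:1, we:1
Hapax (freq=1): both, burn, eat, love, message, my, rise, softly, soldier, we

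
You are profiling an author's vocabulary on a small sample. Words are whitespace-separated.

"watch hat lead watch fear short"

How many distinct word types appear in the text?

Distinct types: {fear, hat, lead, short, watch}
V = 5

5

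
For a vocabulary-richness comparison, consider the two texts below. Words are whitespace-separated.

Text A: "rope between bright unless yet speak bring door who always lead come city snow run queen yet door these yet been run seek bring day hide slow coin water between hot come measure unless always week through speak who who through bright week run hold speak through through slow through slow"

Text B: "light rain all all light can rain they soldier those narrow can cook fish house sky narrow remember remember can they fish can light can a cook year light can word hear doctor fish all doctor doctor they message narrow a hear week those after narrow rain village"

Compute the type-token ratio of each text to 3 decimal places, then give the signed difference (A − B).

0.111

TTR(A) = 29/51 = 0.569
TTR(B) = 22/48 = 0.458
Difference = 0.569 − 0.458 = 0.111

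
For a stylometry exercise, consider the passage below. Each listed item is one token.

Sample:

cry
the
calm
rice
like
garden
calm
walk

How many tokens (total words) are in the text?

Tokens: cry, the, calm, rice, like, garden, calm, walk
N = 8

8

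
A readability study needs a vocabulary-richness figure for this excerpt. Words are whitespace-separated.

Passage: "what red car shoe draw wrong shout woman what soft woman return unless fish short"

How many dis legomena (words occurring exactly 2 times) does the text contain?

2

Frequencies: what:2, woman:2, red:1, car:1, shoe:1, draw:1, wrong:1, shout:1, soft:1, return:1, unless:1, fish:1, short:1
Words with frequency 2: what, woman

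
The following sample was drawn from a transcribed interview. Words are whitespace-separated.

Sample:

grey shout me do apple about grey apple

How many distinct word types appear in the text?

Distinct types: {about, apple, do, grey, me, shout}
V = 6

6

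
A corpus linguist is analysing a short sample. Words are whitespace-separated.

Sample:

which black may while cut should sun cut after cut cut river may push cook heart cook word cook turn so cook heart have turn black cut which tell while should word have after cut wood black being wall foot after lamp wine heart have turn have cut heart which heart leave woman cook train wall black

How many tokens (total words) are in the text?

Tokens: which, black, may, while, cut, should, sun, cut, after, cut, cut, river, may, push, cook, heart, cook, word, cook, turn, so, cook, heart, have, turn, black, cut, which, tell, while, should, word, have, after, cut, wood, black, being, wall, foot, after, lamp, wine, heart, have, turn, have, cut, heart, which, heart, leave, woman, cook, train, wall, black
N = 57

57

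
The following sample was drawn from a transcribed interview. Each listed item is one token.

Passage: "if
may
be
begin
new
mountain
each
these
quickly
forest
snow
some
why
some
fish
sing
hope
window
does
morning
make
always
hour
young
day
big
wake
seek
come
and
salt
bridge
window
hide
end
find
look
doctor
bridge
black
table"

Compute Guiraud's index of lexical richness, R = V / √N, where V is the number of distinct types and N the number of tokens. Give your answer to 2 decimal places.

N = 41, V = 38.
√N = 6.403124
R = 38 / 6.403124 = 5.93

5.93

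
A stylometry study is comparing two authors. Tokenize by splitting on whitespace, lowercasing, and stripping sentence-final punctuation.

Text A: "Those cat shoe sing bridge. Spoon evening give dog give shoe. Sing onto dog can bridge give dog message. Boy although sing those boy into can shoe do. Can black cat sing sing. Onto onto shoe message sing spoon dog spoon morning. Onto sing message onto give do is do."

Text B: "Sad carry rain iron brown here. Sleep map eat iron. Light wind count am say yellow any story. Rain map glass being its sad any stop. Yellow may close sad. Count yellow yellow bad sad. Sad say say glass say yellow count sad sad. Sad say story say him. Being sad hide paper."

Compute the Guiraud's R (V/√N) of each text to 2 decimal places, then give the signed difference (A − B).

-1.02

A: V=19, N=50, R=2.69
B: V=27, N=53, R=3.71
Difference = 2.69 − 3.71 = -1.02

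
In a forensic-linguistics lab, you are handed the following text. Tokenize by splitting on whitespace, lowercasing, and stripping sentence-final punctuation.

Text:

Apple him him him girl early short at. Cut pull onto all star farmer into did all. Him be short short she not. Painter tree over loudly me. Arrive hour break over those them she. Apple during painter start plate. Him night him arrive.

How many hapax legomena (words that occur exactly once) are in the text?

23

Frequencies: him:6, short:3, apple:2, all:2, she:2, painter:2, over:2, arrive:2, girl:1, early:1, at:1, cut:1, pull:1, onto:1, star:1, farmer:1, into:1, did:1, be:1, not:1, … (11 more, each freq 1)
Hapax (freq=1): at, be, break, cut, did, during, early, farmer, girl, hour, into, loudly, me, night, not, onto, plate, pull, star, start, them, those, tree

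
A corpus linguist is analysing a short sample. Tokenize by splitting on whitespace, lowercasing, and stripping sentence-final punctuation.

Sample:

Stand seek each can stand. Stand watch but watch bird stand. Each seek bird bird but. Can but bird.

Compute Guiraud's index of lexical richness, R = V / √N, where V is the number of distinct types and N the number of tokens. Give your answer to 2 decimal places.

N = 19, V = 7.
√N = 4.358899
R = 7 / 4.358899 = 1.61

1.61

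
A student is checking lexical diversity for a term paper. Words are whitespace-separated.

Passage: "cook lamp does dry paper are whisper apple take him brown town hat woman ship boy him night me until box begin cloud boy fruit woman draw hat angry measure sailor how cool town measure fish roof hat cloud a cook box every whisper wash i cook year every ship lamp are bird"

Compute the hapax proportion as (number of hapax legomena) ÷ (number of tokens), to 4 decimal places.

Frequencies: cook:3, hat:3, lamp:2, are:2, whisper:2, him:2, town:2, woman:2, ship:2, boy:2, box:2, cloud:2, measure:2, every:2, does:1, dry:1, paper:1, apple:1, take:1, brown:1, … (17 more, each freq 1)
Hapax count = 23; token count = 53.
Ratio = 23 / 53 = 0.4340

0.4340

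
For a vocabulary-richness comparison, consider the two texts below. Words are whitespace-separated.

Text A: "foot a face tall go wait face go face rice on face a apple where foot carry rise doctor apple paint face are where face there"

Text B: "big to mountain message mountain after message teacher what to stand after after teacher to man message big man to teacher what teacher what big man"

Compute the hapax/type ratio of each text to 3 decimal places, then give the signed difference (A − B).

0.514

A: hapax=10, V=16, ratio=0.625
B: hapax=1, V=9, ratio=0.111
Difference = 0.625 − 0.111 = 0.514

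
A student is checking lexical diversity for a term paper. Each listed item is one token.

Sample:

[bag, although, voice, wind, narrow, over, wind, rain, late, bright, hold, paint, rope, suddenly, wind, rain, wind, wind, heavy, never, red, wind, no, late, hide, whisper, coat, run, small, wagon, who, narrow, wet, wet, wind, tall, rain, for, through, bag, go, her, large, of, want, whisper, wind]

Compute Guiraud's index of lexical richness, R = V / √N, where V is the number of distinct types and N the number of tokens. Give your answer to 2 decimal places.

4.81

N = 47, V = 33.
√N = 6.855655
R = 33 / 6.855655 = 4.81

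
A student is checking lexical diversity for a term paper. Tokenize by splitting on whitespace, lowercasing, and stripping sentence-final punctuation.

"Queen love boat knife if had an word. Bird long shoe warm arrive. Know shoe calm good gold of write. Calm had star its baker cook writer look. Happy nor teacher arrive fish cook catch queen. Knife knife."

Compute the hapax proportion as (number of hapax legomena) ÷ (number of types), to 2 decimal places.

Frequencies: knife:3, queen:2, had:2, shoe:2, arrive:2, calm:2, cook:2, love:1, boat:1, if:1, an:1, word:1, bird:1, long:1, warm:1, know:1, good:1, gold:1, of:1, write:1, … (10 more, each freq 1)
Hapax count = 23; type count = 30.
Ratio = 23 / 30 = 0.77

0.77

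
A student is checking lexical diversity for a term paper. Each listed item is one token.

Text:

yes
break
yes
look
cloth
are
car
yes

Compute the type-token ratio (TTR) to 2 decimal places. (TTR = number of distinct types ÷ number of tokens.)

N = 8 tokens, V = 6 types.
TTR = V / N = 6 / 8 = 0.75

0.75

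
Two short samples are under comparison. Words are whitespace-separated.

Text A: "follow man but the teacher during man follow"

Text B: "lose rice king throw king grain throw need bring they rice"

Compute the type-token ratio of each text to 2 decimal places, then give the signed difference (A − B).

0.02

TTR(A) = 6/8 = 0.75
TTR(B) = 8/11 = 0.73
Difference = 0.75 − 0.73 = 0.02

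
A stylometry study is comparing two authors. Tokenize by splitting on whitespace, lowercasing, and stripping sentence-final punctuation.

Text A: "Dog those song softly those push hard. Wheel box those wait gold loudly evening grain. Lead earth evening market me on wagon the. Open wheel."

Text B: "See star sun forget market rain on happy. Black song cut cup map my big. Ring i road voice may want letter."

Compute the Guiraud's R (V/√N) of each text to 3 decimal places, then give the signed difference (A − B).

A: V=21, N=25, R=4.200
B: V=22, N=22, R=4.690
Difference = 4.200 − 4.690 = -0.490

-0.490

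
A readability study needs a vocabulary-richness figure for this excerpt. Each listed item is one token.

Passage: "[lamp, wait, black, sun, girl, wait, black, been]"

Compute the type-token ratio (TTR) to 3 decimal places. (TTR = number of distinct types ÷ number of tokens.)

N = 8 tokens, V = 6 types.
TTR = V / N = 6 / 8 = 0.750

0.750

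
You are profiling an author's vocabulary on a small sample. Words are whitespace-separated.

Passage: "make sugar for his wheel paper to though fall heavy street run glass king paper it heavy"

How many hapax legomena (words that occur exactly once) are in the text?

13

Frequencies: paper:2, heavy:2, make:1, sugar:1, for:1, his:1, wheel:1, to:1, though:1, fall:1, street:1, run:1, glass:1, king:1, it:1
Hapax (freq=1): fall, for, glass, his, it, king, make, run, street, sugar, though, to, wheel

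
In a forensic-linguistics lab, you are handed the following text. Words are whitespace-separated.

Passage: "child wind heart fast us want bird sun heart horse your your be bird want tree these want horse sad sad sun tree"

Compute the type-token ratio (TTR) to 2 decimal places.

0.61

N = 23 tokens, V = 14 types.
TTR = V / N = 14 / 23 = 0.61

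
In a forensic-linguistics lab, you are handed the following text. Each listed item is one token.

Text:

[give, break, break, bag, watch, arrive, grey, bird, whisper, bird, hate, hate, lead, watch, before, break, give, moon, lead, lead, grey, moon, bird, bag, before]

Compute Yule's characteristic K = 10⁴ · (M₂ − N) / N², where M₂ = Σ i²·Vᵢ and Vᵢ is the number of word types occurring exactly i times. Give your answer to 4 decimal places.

512.0000

Frequencies: break:3, bird:3, lead:3, give:2, bag:2, watch:2, grey:2, hate:2, before:2, moon:2, arrive:1, whisper:1
N = 25. Frequency spectrum: V_1=2, V_2=7, V_3=3
M₂ = 1²·2 + 2²·7 + 3²·3 = 57
K = 10000 × (57 − 25) / 25² = 512.0000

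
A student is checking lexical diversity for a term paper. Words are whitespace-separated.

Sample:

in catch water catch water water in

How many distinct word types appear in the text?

Distinct types: {catch, in, water}
V = 3

3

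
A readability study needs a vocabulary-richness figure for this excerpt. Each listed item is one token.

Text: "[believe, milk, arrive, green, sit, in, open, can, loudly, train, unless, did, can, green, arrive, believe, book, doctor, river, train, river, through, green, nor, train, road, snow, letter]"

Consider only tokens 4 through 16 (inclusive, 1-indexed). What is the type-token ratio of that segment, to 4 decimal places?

Segment tokens 4–16: green, sit, in, open, can, loudly, train, unless, did, can, green, arrive, believe
Segment N = 13, segment V = 11.
TTR = 11 / 13 = 0.8462

0.8462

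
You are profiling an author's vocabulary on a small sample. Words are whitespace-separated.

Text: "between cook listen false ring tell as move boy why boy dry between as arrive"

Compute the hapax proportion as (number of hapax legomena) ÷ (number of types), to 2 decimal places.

0.75

Frequencies: between:2, as:2, boy:2, cook:1, listen:1, false:1, ring:1, tell:1, move:1, why:1, dry:1, arrive:1
Hapax count = 9; type count = 12.
Ratio = 9 / 12 = 0.75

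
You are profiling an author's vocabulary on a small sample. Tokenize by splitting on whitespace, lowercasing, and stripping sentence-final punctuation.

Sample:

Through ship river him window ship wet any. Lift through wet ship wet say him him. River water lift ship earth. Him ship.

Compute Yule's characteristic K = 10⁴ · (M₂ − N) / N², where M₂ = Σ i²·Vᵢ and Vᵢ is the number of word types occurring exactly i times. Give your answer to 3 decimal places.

831.758

Frequencies: ship:5, him:4, wet:3, through:2, river:2, lift:2, window:1, any:1, say:1, water:1, earth:1
N = 23. Frequency spectrum: V_1=5, V_2=3, V_3=1, V_4=1, V_5=1
M₂ = 1²·5 + 2²·3 + 3²·1 + 4²·1 + 5²·1 = 67
K = 10000 × (67 − 23) / 23² = 831.758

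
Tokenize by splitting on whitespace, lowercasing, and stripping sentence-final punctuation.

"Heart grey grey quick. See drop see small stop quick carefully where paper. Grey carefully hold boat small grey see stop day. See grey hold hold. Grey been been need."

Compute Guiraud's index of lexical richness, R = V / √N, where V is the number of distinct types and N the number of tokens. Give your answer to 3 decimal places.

N = 30, V = 15.
√N = 5.477226
R = 15 / 5.477226 = 2.739

2.739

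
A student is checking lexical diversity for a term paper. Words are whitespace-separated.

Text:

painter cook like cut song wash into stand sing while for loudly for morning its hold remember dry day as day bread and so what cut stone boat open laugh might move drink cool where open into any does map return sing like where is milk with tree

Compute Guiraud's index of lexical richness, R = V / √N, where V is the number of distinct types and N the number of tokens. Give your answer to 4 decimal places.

N = 48, V = 40.
√N = 6.928203
R = 40 / 6.928203 = 5.7735

5.7735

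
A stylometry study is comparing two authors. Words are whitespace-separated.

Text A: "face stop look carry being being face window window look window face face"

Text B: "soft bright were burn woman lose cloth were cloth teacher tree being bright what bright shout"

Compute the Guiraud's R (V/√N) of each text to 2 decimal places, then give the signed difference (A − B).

A: V=6, N=13, R=1.66
B: V=12, N=16, R=3.00
Difference = 1.66 − 3.00 = -1.34

-1.34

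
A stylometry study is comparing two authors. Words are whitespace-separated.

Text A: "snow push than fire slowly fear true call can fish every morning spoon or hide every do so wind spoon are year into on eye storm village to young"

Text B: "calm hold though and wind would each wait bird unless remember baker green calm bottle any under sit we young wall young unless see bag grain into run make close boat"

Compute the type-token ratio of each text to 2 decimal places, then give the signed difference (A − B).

TTR(A) = 27/29 = 0.93
TTR(B) = 28/31 = 0.90
Difference = 0.93 − 0.90 = 0.03

0.03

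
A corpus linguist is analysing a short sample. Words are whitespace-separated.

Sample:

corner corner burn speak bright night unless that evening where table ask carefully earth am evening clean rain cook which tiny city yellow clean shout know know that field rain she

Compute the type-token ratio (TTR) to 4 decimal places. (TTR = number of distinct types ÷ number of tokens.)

0.8065

N = 31 tokens, V = 25 types.
TTR = V / N = 25 / 31 = 0.8065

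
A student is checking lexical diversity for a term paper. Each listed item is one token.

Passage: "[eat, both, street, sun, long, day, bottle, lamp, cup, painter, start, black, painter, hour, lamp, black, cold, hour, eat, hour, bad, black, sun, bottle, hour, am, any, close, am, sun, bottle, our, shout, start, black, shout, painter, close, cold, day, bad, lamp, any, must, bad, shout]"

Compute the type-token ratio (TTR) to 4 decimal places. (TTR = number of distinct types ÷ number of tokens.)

N = 46 tokens, V = 21 types.
TTR = V / N = 21 / 46 = 0.4565

0.4565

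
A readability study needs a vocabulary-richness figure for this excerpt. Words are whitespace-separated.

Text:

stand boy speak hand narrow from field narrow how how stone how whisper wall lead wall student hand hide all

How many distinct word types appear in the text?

Distinct types: {all, boy, field, from, hand, hide, how, lead, narrow, speak, stand, stone, student, wall, whisper}
V = 15

15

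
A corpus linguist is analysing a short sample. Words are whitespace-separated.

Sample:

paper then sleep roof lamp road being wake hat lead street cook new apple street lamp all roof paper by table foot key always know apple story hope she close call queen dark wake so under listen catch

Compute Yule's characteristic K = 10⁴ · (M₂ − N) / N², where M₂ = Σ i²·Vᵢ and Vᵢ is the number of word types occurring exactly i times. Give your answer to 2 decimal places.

83.10

Frequencies: paper:2, roof:2, lamp:2, wake:2, street:2, apple:2, then:1, sleep:1, road:1, being:1, hat:1, lead:1, cook:1, new:1, all:1, by:1, table:1, foot:1, key:1, always:1, … (12 more, each freq 1)
N = 38. Frequency spectrum: V_1=26, V_2=6
M₂ = 1²·26 + 2²·6 = 50
K = 10000 × (50 − 38) / 38² = 83.10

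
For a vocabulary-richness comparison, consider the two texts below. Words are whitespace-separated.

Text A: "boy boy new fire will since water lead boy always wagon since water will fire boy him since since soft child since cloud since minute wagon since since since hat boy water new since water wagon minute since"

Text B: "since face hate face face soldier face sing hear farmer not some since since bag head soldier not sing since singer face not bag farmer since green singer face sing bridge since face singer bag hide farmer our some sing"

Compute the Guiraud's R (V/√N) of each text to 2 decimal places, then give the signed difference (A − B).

-0.10

A: V=15, N=38, R=2.43
B: V=16, N=40, R=2.53
Difference = 2.43 − 2.53 = -0.10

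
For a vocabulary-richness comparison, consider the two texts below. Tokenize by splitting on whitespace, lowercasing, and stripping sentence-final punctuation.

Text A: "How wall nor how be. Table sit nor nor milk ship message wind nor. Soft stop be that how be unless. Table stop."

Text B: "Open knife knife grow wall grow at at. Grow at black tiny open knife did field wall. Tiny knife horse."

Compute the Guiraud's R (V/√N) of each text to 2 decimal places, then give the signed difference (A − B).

0.68

A: V=14, N=23, R=2.92
B: V=10, N=20, R=2.24
Difference = 2.92 − 2.24 = 0.68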